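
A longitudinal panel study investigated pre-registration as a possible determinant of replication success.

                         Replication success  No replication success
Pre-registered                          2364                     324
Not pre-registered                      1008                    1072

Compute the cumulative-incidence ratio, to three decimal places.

1.815

Cells: a = 2364, b = 324, c = 1008, d = 1072.
Risk in exposed = 2364/2688 = 0.87946; risk in unexposed = 1008/2080 = 0.48462.
RR = 0.87946 / 0.48462 = 1.81477
The risk among the exposed is 1.81 times that among the unexposed.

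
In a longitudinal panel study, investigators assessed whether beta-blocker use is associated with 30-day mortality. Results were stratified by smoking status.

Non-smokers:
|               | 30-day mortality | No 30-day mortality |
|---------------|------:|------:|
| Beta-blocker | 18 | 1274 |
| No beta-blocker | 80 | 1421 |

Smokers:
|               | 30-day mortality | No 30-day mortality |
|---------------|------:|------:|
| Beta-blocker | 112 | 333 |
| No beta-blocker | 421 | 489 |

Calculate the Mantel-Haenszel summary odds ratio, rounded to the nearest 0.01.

0.35

OR_MH = Σ(aᵢdᵢ/nᵢ) / Σ(bᵢcᵢ/nᵢ), where nᵢ is the stratum total.
Stratum 1 (Non-smokers): n = 2793; a·d/n = 18·1421/2793 = 9.1579; b·c/n = 1274·80/2793 = 36.4912
Stratum 2 (Smokers): n = 1355; a·d/n = 112·489/1355 = 40.4192; b·c/n = 333·421/1355 = 103.4635
OR_MH = (9.1579 + 40.4192) / (36.4912 + 103.4635) = 49.5771 / 139.9547 = 0.35424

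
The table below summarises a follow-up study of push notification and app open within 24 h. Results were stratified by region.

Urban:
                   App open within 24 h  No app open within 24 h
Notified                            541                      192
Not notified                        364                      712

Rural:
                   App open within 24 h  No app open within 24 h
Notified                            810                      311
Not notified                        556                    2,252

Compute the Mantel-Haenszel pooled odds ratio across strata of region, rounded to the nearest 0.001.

OR_MH = Σ(aᵢdᵢ/nᵢ) / Σ(bᵢcᵢ/nᵢ), where nᵢ is the stratum total.
Stratum 1 (Urban): n = 1809; a·d/n = 541·712/1809 = 212.9309; b·c/n = 192·364/1809 = 38.6335
Stratum 2 (Rural): n = 3929; a·d/n = 810·2252/3929 = 464.2708; b·c/n = 311·556/3929 = 44.0102
OR_MH = (212.9309 + 464.2708) / (38.6335 + 44.0102) = 677.2017 / 82.6437 = 8.19423

8.194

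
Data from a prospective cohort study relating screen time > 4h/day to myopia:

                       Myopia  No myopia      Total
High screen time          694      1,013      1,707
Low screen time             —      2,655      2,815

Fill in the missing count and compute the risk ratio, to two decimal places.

The missing cell is in the unexposed row: 2815 − 2655 = 160.
So a = 694, b = 1013, c = 160, d = 2655.
RR = [a/(a+b)] / [c/(c+d)] = (694/1707) / (160/2815) = 0.40656/0.05684 = 7.15294

7.15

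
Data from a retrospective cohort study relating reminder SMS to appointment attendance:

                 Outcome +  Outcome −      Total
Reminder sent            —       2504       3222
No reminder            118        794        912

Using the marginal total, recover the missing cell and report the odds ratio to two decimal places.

The missing cell is in the exposed row: 3222 − 2504 = 718.
So a = 718, b = 2504, c = 118, d = 794.
OR = (a·d)/(b·c) = (718 × 794) / (2504 × 118) = 570092 / 295472 = 1.92943

1.93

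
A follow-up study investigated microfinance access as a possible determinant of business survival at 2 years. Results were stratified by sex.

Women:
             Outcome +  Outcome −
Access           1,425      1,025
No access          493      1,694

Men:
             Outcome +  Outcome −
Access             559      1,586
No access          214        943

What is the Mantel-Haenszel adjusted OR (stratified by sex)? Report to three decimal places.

3.212

OR_MH = Σ(aᵢdᵢ/nᵢ) / Σ(bᵢcᵢ/nᵢ), where nᵢ is the stratum total.
Stratum 1 (Women): n = 4637; a·d/n = 1425·1694/4637 = 520.5844; b·c/n = 1025·493/4637 = 108.9767
Stratum 2 (Men): n = 3302; a·d/n = 559·943/3302 = 159.6417; b·c/n = 1586·214/3302 = 102.7874
OR_MH = (520.5844 + 159.6417) / (108.9767 + 102.7874) = 680.2262 / 211.7641 = 3.21219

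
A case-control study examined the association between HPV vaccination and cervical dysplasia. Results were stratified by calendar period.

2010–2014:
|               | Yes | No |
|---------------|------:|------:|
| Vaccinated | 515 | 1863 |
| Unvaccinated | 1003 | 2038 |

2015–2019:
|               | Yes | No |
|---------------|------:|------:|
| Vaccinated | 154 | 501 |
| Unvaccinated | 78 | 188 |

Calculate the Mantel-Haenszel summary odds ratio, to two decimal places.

0.58

OR_MH = Σ(aᵢdᵢ/nᵢ) / Σ(bᵢcᵢ/nᵢ), where nᵢ is the stratum total.
Stratum 1 (2010–2014): n = 5419; a·d/n = 515·2038/5419 = 193.6833; b·c/n = 1863·1003/5419 = 344.8217
Stratum 2 (2015–2019): n = 921; a·d/n = 154·188/921 = 31.4354; b·c/n = 501·78/921 = 42.4300
OR_MH = (193.6833 + 31.4354) / (344.8217 + 42.4300) = 225.1187 / 387.2517 = 0.58132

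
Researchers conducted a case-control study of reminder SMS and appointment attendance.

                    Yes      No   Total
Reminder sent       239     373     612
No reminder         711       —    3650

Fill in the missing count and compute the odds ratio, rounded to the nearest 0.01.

2.65

The missing cell is in the unexposed row: 3650 − 711 = 2939.
So a = 239, b = 373, c = 711, d = 2939.
OR = (a·d)/(b·c) = (239 × 2939) / (373 × 711) = 702421 / 265203 = 2.64862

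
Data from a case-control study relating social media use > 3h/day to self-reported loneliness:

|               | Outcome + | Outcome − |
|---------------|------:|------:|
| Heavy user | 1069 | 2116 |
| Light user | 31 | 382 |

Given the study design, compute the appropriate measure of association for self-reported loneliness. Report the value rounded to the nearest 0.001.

6.225

Cells: a = 1069, b = 2116, c = 31, d = 382.
This is a case-control study: participants were sampled on outcome status, so risks in the source population cannot be estimated directly — relative risk is not valid here. The odds ratio is the appropriate measure.
OR = (a·d)/(b·c) = (1069 × 382) / (2116 × 31) = 408358 / 65596 = 6.22535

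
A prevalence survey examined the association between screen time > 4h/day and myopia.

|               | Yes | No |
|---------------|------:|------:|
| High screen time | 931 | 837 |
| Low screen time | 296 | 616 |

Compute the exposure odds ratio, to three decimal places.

2.315

Cells: a = 931, b = 837, c = 296, d = 616.
OR = (a·d)/(b·c) = (931 × 616) / (837 × 296) = 573496 / 247752 = 2.31480
The odds of myopia are about 2.31 times as high in the high screen time group.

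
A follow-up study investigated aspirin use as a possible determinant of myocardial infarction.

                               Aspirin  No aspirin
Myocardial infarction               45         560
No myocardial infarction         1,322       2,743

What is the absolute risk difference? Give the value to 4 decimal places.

-0.1366

Reading the table with exposure as columns: a = 45 (Aspirin, case), b = 1322 (Aspirin, non-case), c = 560 (No aspirin, case), d = 2743.
Risk in exposed = 45/1367 = 0.032919; risk in unexposed = 560/3303 = 0.169543.
Risk difference = 0.032919 − 0.169543 = -0.136624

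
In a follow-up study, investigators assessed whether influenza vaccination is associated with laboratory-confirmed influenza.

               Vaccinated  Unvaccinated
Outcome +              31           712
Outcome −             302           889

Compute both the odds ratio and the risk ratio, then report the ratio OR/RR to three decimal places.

0.612

Reading the table with exposure as columns: a = 31 (Vaccinated, case), b = 302 (Vaccinated, non-case), c = 712 (Unvaccinated, case), d = 889.
OR = (31·889)/(302·712) = 27559/215024 = 0.12817
Risk in exposed = 31/333 = 0.09309; risk in unexposed = 712/1601 = 0.44472; RR = 0.20933
OR/RR = 0.12817 / 0.20933 = 0.61228
The outcome is not rare, so the OR lies further from 1 than the RR.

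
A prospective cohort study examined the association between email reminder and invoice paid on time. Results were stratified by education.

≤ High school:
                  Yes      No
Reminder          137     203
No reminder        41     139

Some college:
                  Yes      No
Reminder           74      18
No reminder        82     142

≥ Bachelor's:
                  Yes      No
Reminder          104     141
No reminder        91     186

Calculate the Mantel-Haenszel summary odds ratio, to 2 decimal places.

2.36

OR_MH = Σ(aᵢdᵢ/nᵢ) / Σ(bᵢcᵢ/nᵢ), where nᵢ is the stratum total.
Stratum 1 (≤ High school): n = 520; a·d/n = 137·139/520 = 36.6212; b·c/n = 203·41/520 = 16.0058
Stratum 2 (Some college): n = 316; a·d/n = 74·142/316 = 33.2532; b·c/n = 18·82/316 = 4.6709
Stratum 3 (≥ Bachelor's): n = 522; a·d/n = 104·186/522 = 37.0575; b·c/n = 141·91/522 = 24.5805
OR_MH = (36.6212 + 33.2532 + 37.0575) / (16.0058 + 4.6709 + 24.5805) = 106.9318 / 45.2571 = 2.36276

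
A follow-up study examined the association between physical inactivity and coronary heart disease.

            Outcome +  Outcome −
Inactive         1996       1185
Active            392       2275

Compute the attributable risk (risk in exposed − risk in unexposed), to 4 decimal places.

Cells: a = 1996, b = 1185, c = 392, d = 2275.
Risk in exposed = 1996/3181 = 0.627476; risk in unexposed = 392/2667 = 0.146982.
Risk difference = 0.627476 − 0.146982 = 0.480494

0.4805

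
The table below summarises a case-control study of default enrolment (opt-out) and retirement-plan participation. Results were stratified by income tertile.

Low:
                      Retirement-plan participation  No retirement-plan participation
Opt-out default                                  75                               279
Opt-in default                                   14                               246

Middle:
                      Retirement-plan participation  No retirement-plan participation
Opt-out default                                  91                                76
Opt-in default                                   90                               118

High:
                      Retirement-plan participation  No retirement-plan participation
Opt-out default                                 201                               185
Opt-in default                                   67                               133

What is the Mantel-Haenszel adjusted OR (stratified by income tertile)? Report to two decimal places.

2.28

OR_MH = Σ(aᵢdᵢ/nᵢ) / Σ(bᵢcᵢ/nᵢ), where nᵢ is the stratum total.
Stratum 1 (Low): n = 614; a·d/n = 75·246/614 = 30.0489; b·c/n = 279·14/614 = 6.3616
Stratum 2 (Middle): n = 375; a·d/n = 91·118/375 = 28.6347; b·c/n = 76·90/375 = 18.2400
Stratum 3 (High): n = 586; a·d/n = 201·133/586 = 45.6195; b·c/n = 185·67/586 = 21.1519
OR_MH = (30.0489 + 28.6347 + 45.6195) / (6.3616 + 18.2400 + 21.1519) = 104.3030 / 45.7534 = 2.27968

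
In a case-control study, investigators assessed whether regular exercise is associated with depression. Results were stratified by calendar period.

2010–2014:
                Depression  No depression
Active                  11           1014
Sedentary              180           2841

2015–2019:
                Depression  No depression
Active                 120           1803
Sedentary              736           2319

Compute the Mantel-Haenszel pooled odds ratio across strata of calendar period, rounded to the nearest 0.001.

0.204

OR_MH = Σ(aᵢdᵢ/nᵢ) / Σ(bᵢcᵢ/nᵢ), where nᵢ is the stratum total.
Stratum 1 (2010–2014): n = 4046; a·d/n = 11·2841/4046 = 7.7239; b·c/n = 1014·180/4046 = 45.1112
Stratum 2 (2015–2019): n = 4978; a·d/n = 120·2319/4978 = 55.9020; b·c/n = 1803·736/4978 = 266.5745
OR_MH = (7.7239 + 55.9020) / (45.1112 + 266.5745) = 63.6259 / 311.6857 = 0.20413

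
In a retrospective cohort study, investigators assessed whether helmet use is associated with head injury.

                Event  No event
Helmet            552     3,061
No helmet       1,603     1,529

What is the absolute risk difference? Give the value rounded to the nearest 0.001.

Cells: a = 552, b = 3061, c = 1603, d = 1529.
Risk in exposed = 552/3613 = 0.152782; risk in unexposed = 1603/3132 = 0.511814.
Risk difference = 0.152782 − 0.511814 = -0.359032

-0.359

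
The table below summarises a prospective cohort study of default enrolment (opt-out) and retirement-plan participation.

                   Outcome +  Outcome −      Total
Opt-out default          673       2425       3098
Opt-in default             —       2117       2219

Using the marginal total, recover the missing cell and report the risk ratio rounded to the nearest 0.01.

The missing cell is in the unexposed row: 2219 − 2117 = 102.
So a = 673, b = 2425, c = 102, d = 2117.
RR = [a/(a+b)] / [c/(c+d)] = (673/3098) / (102/2219) = 0.21724/0.04597 = 4.72597

4.73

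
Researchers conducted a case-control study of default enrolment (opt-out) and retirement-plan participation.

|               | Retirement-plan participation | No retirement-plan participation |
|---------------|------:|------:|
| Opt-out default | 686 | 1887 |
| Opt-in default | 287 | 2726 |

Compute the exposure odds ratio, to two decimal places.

Cells: a = 686, b = 1887, c = 287, d = 2726.
OR = (a·d)/(b·c) = (686 × 2726) / (1887 × 287) = 1870036 / 541569 = 3.45300
The odds of retirement-plan participation are about 3.45 times as high in the opt-out default group.

3.45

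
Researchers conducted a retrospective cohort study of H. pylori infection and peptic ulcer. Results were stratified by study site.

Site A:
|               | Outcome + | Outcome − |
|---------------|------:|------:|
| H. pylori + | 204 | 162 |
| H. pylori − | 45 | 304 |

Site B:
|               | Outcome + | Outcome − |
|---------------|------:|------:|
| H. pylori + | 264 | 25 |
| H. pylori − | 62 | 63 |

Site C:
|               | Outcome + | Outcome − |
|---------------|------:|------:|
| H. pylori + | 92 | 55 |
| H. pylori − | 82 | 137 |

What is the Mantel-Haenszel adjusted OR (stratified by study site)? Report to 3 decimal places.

6.144

OR_MH = Σ(aᵢdᵢ/nᵢ) / Σ(bᵢcᵢ/nᵢ), where nᵢ is the stratum total.
Stratum 1 (Site A): n = 715; a·d/n = 204·304/715 = 86.7357; b·c/n = 162·45/715 = 10.1958
Stratum 2 (Site B): n = 414; a·d/n = 264·63/414 = 40.1739; b·c/n = 25·62/414 = 3.7440
Stratum 3 (Site C): n = 366; a·d/n = 92·137/366 = 34.4372; b·c/n = 55·82/366 = 12.3224
OR_MH = (86.7357 + 40.1739 + 34.4372) / (10.1958 + 3.7440 + 12.3224) = 161.3467 / 26.2622 = 6.14369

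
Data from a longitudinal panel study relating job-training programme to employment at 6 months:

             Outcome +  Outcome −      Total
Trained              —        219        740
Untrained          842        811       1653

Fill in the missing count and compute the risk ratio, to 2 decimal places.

The missing cell is in the exposed row: 740 − 219 = 521.
So a = 521, b = 219, c = 842, d = 811.
RR = [a/(a+b)] / [c/(c+d)] = (521/740) / (842/1653) = 0.70405/0.50938 = 1.38219

1.38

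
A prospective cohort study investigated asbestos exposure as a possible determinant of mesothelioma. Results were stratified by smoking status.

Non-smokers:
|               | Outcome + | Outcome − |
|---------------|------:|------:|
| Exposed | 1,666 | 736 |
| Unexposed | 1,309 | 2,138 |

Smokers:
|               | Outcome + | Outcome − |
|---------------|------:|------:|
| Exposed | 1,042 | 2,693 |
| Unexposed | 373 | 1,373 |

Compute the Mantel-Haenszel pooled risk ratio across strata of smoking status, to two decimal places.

RR_MH = Σ(aᵢ·n₀ᵢ/nᵢ) / Σ(cᵢ·n₁ᵢ/nᵢ), with n₁ᵢ = aᵢ+bᵢ (exposed), n₀ᵢ = cᵢ+dᵢ (unexposed), nᵢ = n₁ᵢ+n₀ᵢ.
Stratum 1 (Non-smokers): n₁ = 2402, n₀ = 3447, n = 5849; a·n₀/n = 1666·3447/5849 = 981.8263; c·n₁/n = 1309·2402/5849 = 537.5651
Stratum 2 (Smokers): n₁ = 3735, n₀ = 1746, n = 5481; a·n₀/n = 1042·1746/5481 = 331.9343; c·n₁/n = 373·3735/5481 = 254.1790
RR_MH = (981.8263 + 331.9343) / (537.5651 + 254.1790) = 1313.7606 / 791.7440 = 1.65932

1.66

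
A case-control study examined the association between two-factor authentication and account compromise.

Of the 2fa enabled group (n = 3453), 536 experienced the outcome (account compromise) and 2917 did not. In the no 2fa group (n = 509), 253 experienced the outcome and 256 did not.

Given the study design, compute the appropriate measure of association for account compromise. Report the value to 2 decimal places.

From the description: a = 536, b = 2917, c = 253, d = 256.
This is a case-control study: participants were sampled on outcome status, so risks in the source population cannot be estimated directly — relative risk is not valid here. The odds ratio is the appropriate measure.
OR = (a·d)/(b·c) = (536 × 256) / (2917 × 253) = 137216 / 738001 = 0.18593

0.19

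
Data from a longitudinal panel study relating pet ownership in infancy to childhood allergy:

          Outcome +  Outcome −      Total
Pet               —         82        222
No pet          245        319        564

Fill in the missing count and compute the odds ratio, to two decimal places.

2.22

The missing cell is in the exposed row: 222 − 82 = 140.
So a = 140, b = 82, c = 245, d = 319.
OR = (a·d)/(b·c) = (140 × 319) / (82 × 245) = 44660 / 20090 = 2.22300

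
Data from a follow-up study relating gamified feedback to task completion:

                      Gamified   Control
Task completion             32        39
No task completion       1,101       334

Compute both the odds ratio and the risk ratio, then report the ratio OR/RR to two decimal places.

0.92

Reading the table with exposure as columns: a = 32 (Gamified, case), b = 1101 (Gamified, non-case), c = 39 (Control, case), d = 334.
OR = (32·334)/(1101·39) = 10688/42939 = 0.24891
Risk in exposed = 32/1133 = 0.02824; risk in unexposed = 39/373 = 0.10456; RR = 0.27012
OR/RR = 0.24891 / 0.27012 = 0.92147
The outcome is not rare, so the OR lies further from 1 than the RR.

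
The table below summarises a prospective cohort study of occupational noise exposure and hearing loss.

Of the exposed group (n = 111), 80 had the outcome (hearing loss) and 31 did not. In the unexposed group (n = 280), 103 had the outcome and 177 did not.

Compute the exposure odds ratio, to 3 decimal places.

4.435

From the description: a = 80, b = 31, c = 103, d = 177.
OR = (a·d)/(b·c) = (80 × 177) / (31 × 103) = 14160 / 3193 = 4.43470
The odds of hearing loss are about 4.43 times as high in the exposed group.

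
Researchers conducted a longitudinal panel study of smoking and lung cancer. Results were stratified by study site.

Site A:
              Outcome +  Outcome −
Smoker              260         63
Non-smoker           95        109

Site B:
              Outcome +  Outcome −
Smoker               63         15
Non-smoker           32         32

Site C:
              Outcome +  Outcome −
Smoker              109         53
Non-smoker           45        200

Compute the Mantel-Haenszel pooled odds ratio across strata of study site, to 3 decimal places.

OR_MH = Σ(aᵢdᵢ/nᵢ) / Σ(bᵢcᵢ/nᵢ), where nᵢ is the stratum total.
Stratum 1 (Site A): n = 527; a·d/n = 260·109/527 = 53.7761; b·c/n = 63·95/527 = 11.3567
Stratum 2 (Site B): n = 142; a·d/n = 63·32/142 = 14.1972; b·c/n = 15·32/142 = 3.3803
Stratum 3 (Site C): n = 407; a·d/n = 109·200/407 = 53.5627; b·c/n = 53·45/407 = 5.8600
OR_MH = (53.7761 + 14.1972 + 53.5627) / (11.3567 + 3.3803 + 5.8600) = 121.5359 / 20.5970 = 5.90067

5.901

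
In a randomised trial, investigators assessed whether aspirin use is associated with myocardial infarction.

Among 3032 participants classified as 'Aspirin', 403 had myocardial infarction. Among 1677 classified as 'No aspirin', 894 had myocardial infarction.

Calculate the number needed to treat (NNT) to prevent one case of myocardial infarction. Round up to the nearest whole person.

Risk in treated group = 403/3032 = 0.13292; risk in control = 894/1677 = 0.53309.
Absolute risk reduction = 0.53309 − 0.13292 = 0.40018
NNT = 1 / ARR = 1 / 0.40018 = 2.499 → round up → 3

3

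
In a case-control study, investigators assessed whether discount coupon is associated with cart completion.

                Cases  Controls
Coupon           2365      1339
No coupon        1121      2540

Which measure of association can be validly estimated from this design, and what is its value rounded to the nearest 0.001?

4.002

Cells: a = 2365, b = 1339, c = 1121, d = 2540.
This is a case-control study: participants were sampled on outcome status, so risks in the source population cannot be estimated directly — relative risk is not valid here. The odds ratio is the appropriate measure.
OR = (a·d)/(b·c) = (2365 × 2540) / (1339 × 1121) = 6007100 / 1501019 = 4.00201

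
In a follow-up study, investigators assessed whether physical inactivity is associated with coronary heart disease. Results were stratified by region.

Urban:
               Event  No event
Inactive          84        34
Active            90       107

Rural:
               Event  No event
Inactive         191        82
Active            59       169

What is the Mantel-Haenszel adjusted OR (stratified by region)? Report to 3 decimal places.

OR_MH = Σ(aᵢdᵢ/nᵢ) / Σ(bᵢcᵢ/nᵢ), where nᵢ is the stratum total.
Stratum 1 (Urban): n = 315; a·d/n = 84·107/315 = 28.5333; b·c/n = 34·90/315 = 9.7143
Stratum 2 (Rural): n = 501; a·d/n = 191·169/501 = 64.4291; b·c/n = 82·59/501 = 9.6567
OR_MH = (28.5333 + 64.4291) / (9.7143 + 9.6567) = 92.9625 / 19.3710 = 4.79906

4.799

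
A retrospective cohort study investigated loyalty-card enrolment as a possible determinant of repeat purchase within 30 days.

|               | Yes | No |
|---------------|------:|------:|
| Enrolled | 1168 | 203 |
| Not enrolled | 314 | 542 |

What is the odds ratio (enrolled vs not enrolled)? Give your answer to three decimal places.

9.932

Cells: a = 1168, b = 203, c = 314, d = 542.
OR = (a·d)/(b·c) = (1168 × 542) / (203 × 314) = 633056 / 63742 = 9.93154
The odds of repeat purchase within 30 days are about 9.93 times as high in the enrolled group.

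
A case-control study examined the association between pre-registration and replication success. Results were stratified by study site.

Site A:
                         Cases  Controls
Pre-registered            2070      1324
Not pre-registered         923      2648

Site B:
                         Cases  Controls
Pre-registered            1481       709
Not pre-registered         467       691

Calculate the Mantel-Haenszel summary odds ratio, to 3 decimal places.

OR_MH = Σ(aᵢdᵢ/nᵢ) / Σ(bᵢcᵢ/nᵢ), where nᵢ is the stratum total.
Stratum 1 (Site A): n = 6965; a·d/n = 2070·2648/6965 = 786.9864; b·c/n = 1324·923/6965 = 175.4561
Stratum 2 (Site B): n = 3348; a·d/n = 1481·691/3348 = 305.6664; b·c/n = 709·467/3348 = 98.8958
OR_MH = (786.9864 + 305.6664) / (175.4561 + 98.8958) = 1092.6527 / 274.3519 = 3.98267

3.983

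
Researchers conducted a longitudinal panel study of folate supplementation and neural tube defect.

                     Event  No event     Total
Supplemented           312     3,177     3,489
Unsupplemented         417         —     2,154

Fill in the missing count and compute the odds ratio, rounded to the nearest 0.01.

The missing cell is in the unexposed row: 2154 − 417 = 1737.
So a = 312, b = 3177, c = 417, d = 1737.
OR = (a·d)/(b·c) = (312 × 1737) / (3177 × 417) = 541944 / 1324809 = 0.40907

0.41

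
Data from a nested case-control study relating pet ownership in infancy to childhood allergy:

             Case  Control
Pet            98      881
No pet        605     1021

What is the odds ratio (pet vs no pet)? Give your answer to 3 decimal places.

Cells: a = 98, b = 881, c = 605, d = 1021.
OR = (a·d)/(b·c) = (98 × 1021) / (881 × 605) = 100058 / 533005 = 0.18772
Exposure is associated with lower odds of childhood allergy (OR = 0.19 < 1).

0.188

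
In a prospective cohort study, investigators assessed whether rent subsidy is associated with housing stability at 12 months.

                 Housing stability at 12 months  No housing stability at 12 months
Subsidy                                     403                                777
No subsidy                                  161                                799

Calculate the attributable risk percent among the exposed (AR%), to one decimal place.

Cells: a = 403, b = 777, c = 161, d = 799.
Risk in exposed = 403/1180 = 0.34153; risk in unexposed = 161/960 = 0.16771.
RR = 0.34153/0.16771 = 2.03642
AR% = (RR − 1)/RR × 100 = (2.03642 − 1)/2.03642 × 100 = 50.8943%

50.9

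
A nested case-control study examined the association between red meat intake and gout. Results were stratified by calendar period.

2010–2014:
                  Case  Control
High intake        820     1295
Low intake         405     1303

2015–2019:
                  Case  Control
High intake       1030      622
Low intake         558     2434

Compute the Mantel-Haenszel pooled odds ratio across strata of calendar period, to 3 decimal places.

3.866

OR_MH = Σ(aᵢdᵢ/nᵢ) / Σ(bᵢcᵢ/nᵢ), where nᵢ is the stratum total.
Stratum 1 (2010–2014): n = 3823; a·d/n = 820·1303/3823 = 279.4821; b·c/n = 1295·405/3823 = 137.1894
Stratum 2 (2015–2019): n = 4644; a·d/n = 1030·2434/4644 = 539.8407; b·c/n = 622·558/4644 = 74.7364
OR_MH = (279.4821 + 539.8407) / (137.1894 + 74.7364) = 819.3227 / 211.9258 = 3.86608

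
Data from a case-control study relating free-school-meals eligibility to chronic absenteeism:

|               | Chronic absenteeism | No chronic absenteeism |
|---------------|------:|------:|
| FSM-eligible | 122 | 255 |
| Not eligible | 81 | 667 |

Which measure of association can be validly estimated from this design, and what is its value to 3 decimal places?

3.940

Cells: a = 122, b = 255, c = 81, d = 667.
This is a case-control study: participants were sampled on outcome status, so risks in the source population cannot be estimated directly — relative risk is not valid here. The odds ratio is the appropriate measure.
OR = (a·d)/(b·c) = (122 × 667) / (255 × 81) = 81374 / 20655 = 3.93968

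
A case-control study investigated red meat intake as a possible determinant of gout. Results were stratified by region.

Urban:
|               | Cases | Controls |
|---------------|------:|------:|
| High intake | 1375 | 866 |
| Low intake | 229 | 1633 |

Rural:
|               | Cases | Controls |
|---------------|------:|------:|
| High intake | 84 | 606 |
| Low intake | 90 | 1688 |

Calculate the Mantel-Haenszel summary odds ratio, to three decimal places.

OR_MH = Σ(aᵢdᵢ/nᵢ) / Σ(bᵢcᵢ/nᵢ), where nᵢ is the stratum total.
Stratum 1 (Urban): n = 4103; a·d/n = 1375·1633/4103 = 547.2520; b·c/n = 866·229/4103 = 48.3339
Stratum 2 (Rural): n = 2468; a·d/n = 84·1688/2468 = 57.4522; b·c/n = 606·90/2468 = 22.0989
OR_MH = (547.2520 + 57.4522) / (48.3339 + 22.0989) = 604.7042 / 70.4328 = 8.58555

8.586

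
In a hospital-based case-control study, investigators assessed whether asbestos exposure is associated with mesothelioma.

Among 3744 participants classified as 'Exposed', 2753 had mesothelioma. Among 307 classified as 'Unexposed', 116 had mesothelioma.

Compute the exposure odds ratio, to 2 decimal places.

From the description: a = 2753, b = 991, c = 116, d = 191.
OR = (a·d)/(b·c) = (2753 × 191) / (991 × 116) = 525823 / 114956 = 4.57412
The odds of mesothelioma are about 4.57 times as high in the exposed group.

4.57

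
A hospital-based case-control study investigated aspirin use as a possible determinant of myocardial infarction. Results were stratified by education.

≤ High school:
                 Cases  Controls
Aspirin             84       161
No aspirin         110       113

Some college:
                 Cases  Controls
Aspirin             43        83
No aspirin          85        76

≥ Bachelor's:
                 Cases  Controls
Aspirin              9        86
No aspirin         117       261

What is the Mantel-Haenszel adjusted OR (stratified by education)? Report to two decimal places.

0.44

OR_MH = Σ(aᵢdᵢ/nᵢ) / Σ(bᵢcᵢ/nᵢ), where nᵢ is the stratum total.
Stratum 1 (≤ High school): n = 468; a·d/n = 84·113/468 = 20.2821; b·c/n = 161·110/468 = 37.8419
Stratum 2 (Some college): n = 287; a·d/n = 43·76/287 = 11.3868; b·c/n = 83·85/287 = 24.5819
Stratum 3 (≥ Bachelor's): n = 473; a·d/n = 9·261/473 = 4.9662; b·c/n = 86·117/473 = 21.2727
OR_MH = (20.2821 + 11.3868 + 4.9662) / (37.8419 + 24.5819 + 21.2727) = 36.6350 / 83.6965 = 0.43771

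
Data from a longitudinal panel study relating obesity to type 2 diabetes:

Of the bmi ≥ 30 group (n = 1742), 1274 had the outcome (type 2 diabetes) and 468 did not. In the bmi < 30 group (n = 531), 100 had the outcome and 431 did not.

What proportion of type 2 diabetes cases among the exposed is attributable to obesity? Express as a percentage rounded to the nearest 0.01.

From the description: a = 1274, b = 468, c = 100, d = 431.
Risk in exposed = 1274/1742 = 0.73134; risk in unexposed = 100/531 = 0.18832.
RR = 0.73134/0.18832 = 3.88343
AR% = (RR − 1)/RR × 100 = (3.88343 − 1)/3.88343 × 100 = 74.2496%

74.25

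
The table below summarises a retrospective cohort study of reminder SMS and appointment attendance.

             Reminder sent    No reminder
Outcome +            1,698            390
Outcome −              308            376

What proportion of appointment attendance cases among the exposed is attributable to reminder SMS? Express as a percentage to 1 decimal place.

39.9

Reading the table with exposure as columns: a = 1698 (Reminder sent, case), b = 308 (Reminder sent, non-case), c = 390 (No reminder, case), d = 376.
Risk in exposed = 1698/2006 = 0.84646; risk in unexposed = 390/766 = 0.50914.
RR = 0.84646/0.50914 = 1.66254
AR% = (RR − 1)/RR × 100 = (1.66254 − 1)/1.66254 × 100 = 39.8509%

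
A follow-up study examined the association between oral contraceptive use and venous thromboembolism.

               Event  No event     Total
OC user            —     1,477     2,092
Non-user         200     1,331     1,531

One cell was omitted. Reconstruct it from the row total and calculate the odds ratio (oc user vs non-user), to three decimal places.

2.771

The missing cell is in the exposed row: 2092 − 1477 = 615.
So a = 615, b = 1477, c = 200, d = 1331.
OR = (a·d)/(b·c) = (615 × 1331) / (1477 × 200) = 818565 / 295400 = 2.77104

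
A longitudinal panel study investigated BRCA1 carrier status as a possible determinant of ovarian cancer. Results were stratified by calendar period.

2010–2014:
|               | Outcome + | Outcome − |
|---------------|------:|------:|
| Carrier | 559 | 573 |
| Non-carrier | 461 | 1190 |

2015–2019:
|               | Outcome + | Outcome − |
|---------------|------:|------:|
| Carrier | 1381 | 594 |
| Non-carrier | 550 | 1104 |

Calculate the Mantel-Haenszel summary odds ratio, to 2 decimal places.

3.56

OR_MH = Σ(aᵢdᵢ/nᵢ) / Σ(bᵢcᵢ/nᵢ), where nᵢ is the stratum total.
Stratum 1 (2010–2014): n = 2783; a·d/n = 559·1190/2783 = 239.0262; b·c/n = 573·461/2783 = 94.9166
Stratum 2 (2015–2019): n = 3629; a·d/n = 1381·1104/3629 = 420.1223; b·c/n = 594·550/3629 = 90.0248
OR_MH = (239.0262 + 420.1223) / (94.9166 + 90.0248) = 659.1486 / 184.9414 = 3.56409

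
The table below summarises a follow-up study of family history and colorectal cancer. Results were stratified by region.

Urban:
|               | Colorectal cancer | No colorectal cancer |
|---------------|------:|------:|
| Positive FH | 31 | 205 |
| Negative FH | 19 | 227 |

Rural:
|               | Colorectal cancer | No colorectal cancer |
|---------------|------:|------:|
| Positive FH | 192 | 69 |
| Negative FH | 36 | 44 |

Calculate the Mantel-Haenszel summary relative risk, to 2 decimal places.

1.65

RR_MH = Σ(aᵢ·n₀ᵢ/nᵢ) / Σ(cᵢ·n₁ᵢ/nᵢ), with n₁ᵢ = aᵢ+bᵢ (exposed), n₀ᵢ = cᵢ+dᵢ (unexposed), nᵢ = n₁ᵢ+n₀ᵢ.
Stratum 1 (Urban): n₁ = 236, n₀ = 246, n = 482; a·n₀/n = 31·246/482 = 15.8216; c·n₁/n = 19·236/482 = 9.3029
Stratum 2 (Rural): n₁ = 261, n₀ = 80, n = 341; a·n₀/n = 192·80/341 = 45.0440; c·n₁/n = 36·261/341 = 27.5543
RR_MH = (15.8216 + 45.0440) / (9.3029 + 27.5543) = 60.8656 / 36.8572 = 1.65139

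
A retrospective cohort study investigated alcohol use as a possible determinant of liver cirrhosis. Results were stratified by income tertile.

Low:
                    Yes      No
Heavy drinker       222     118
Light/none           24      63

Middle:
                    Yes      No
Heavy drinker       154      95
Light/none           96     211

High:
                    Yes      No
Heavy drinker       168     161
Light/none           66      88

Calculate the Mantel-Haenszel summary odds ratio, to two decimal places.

OR_MH = Σ(aᵢdᵢ/nᵢ) / Σ(bᵢcᵢ/nᵢ), where nᵢ is the stratum total.
Stratum 1 (Low): n = 427; a·d/n = 222·63/427 = 32.7541; b·c/n = 118·24/427 = 6.6323
Stratum 2 (Middle): n = 556; a·d/n = 154·211/556 = 58.4424; b·c/n = 95·96/556 = 16.4029
Stratum 3 (High): n = 483; a·d/n = 168·88/483 = 30.6087; b·c/n = 161·66/483 = 22.0000
OR_MH = (32.7541 + 58.4424 + 30.6087) / (6.6323 + 16.4029 + 22.0000) = 121.8052 / 45.0352 = 2.70467

2.70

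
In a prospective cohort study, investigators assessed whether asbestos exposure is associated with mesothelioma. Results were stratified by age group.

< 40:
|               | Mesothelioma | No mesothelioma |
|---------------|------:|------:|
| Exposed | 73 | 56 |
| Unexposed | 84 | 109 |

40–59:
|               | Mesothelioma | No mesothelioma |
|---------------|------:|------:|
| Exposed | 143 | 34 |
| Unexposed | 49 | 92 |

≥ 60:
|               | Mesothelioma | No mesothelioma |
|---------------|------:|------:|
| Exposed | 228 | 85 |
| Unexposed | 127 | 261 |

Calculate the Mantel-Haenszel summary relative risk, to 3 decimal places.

1.984

RR_MH = Σ(aᵢ·n₀ᵢ/nᵢ) / Σ(cᵢ·n₁ᵢ/nᵢ), with n₁ᵢ = aᵢ+bᵢ (exposed), n₀ᵢ = cᵢ+dᵢ (unexposed), nᵢ = n₁ᵢ+n₀ᵢ.
Stratum 1 (< 40): n₁ = 129, n₀ = 193, n = 322; a·n₀/n = 73·193/322 = 43.7547; c·n₁/n = 84·129/322 = 33.6522
Stratum 2 (40–59): n₁ = 177, n₀ = 141, n = 318; a·n₀/n = 143·141/318 = 63.4057; c·n₁/n = 49·177/318 = 27.2736
Stratum 3 (≥ 60): n₁ = 313, n₀ = 388, n = 701; a·n₀/n = 228·388/701 = 126.1969; c·n₁/n = 127·313/701 = 56.7061
RR_MH = (43.7547 + 63.4057 + 126.1969) / (33.6522 + 27.2736 + 56.7061) = 233.3572 / 117.6319 = 1.98379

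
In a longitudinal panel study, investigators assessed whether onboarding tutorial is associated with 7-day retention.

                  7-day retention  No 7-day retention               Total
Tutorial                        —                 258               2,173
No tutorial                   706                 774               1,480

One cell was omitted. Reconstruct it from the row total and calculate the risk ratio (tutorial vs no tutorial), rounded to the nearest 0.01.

The missing cell is in the exposed row: 2173 − 258 = 1915.
So a = 1915, b = 258, c = 706, d = 774.
RR = [a/(a+b)] / [c/(c+d)] = (1915/2173) / (706/1480) = 0.88127/0.47703 = 1.84742

1.85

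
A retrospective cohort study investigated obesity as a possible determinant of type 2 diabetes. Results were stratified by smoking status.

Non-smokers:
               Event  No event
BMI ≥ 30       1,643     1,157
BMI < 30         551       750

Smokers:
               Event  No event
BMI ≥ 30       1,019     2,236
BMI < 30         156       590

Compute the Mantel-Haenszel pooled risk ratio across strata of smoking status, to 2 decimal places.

RR_MH = Σ(aᵢ·n₀ᵢ/nᵢ) / Σ(cᵢ·n₁ᵢ/nᵢ), with n₁ᵢ = aᵢ+bᵢ (exposed), n₀ᵢ = cᵢ+dᵢ (unexposed), nᵢ = n₁ᵢ+n₀ᵢ.
Stratum 1 (Non-smokers): n₁ = 2800, n₀ = 1301, n = 4101; a·n₀/n = 1643·1301/4101 = 521.2248; c·n₁/n = 551·2800/4101 = 376.2009
Stratum 2 (Smokers): n₁ = 3255, n₀ = 746, n = 4001; a·n₀/n = 1019·746/4001 = 189.9960; c·n₁/n = 156·3255/4001 = 126.9133
RR_MH = (521.2248 + 189.9960) / (376.2009 + 126.9133) = 711.2208 / 503.1142 = 1.41364

1.41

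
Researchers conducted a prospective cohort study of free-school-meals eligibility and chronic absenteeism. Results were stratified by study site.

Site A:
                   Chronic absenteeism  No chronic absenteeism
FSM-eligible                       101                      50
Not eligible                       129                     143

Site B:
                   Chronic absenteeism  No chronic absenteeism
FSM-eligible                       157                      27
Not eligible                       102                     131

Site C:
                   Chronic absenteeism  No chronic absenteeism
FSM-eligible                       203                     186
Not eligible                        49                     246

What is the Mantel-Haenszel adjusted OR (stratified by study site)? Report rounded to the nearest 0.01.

4.45

OR_MH = Σ(aᵢdᵢ/nᵢ) / Σ(bᵢcᵢ/nᵢ), where nᵢ is the stratum total.
Stratum 1 (Site A): n = 423; a·d/n = 101·143/423 = 34.1442; b·c/n = 50·129/423 = 15.2482
Stratum 2 (Site B): n = 417; a·d/n = 157·131/417 = 49.3213; b·c/n = 27·102/417 = 6.6043
Stratum 3 (Site C): n = 684; a·d/n = 203·246/684 = 73.0088; b·c/n = 186·49/684 = 13.3246
OR_MH = (34.1442 + 49.3213 + 73.0088) / (15.2482 + 6.6043 + 13.3246) = 156.4743 / 35.1771 = 4.44819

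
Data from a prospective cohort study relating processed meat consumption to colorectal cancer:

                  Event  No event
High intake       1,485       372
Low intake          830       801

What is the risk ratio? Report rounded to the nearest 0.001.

1.571

Cells: a = 1485, b = 372, c = 830, d = 801.
Risk in exposed = 1485/1857 = 0.79968; risk in unexposed = 830/1631 = 0.50889.
RR = 0.79968 / 0.50889 = 1.57141
The risk among the exposed is 1.57 times that among the unexposed.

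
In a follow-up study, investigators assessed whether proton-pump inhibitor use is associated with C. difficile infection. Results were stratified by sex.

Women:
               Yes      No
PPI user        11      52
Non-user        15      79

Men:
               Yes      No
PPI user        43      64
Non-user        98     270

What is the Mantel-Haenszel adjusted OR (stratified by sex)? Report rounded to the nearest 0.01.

OR_MH = Σ(aᵢdᵢ/nᵢ) / Σ(bᵢcᵢ/nᵢ), where nᵢ is the stratum total.
Stratum 1 (Women): n = 157; a·d/n = 11·79/157 = 5.5350; b·c/n = 52·15/157 = 4.9682
Stratum 2 (Men): n = 475; a·d/n = 43·270/475 = 24.4421; b·c/n = 64·98/475 = 13.2042
OR_MH = (5.5350 + 24.4421) / (4.9682 + 13.2042) = 29.9771 / 18.1724 = 1.64960

1.65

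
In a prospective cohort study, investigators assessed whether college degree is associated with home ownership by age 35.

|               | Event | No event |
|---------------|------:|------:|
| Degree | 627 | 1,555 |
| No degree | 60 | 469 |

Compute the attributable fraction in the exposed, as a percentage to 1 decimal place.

Cells: a = 627, b = 1555, c = 60, d = 469.
Risk in exposed = 627/2182 = 0.28735; risk in unexposed = 60/529 = 0.11342.
RR = 0.28735/0.11342 = 2.53348
AR% = (RR − 1)/RR × 100 = (2.53348 − 1)/2.53348 × 100 = 60.5286%

60.5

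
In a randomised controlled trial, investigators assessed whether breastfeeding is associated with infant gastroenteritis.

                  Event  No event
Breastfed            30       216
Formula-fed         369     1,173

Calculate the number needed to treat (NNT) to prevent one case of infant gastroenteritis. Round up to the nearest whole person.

Risk in treated group = 30/246 = 0.12195; risk in control = 369/1542 = 0.23930.
Absolute risk reduction = 0.23930 − 0.12195 = 0.11735
NNT = 1 / ARR = 1 / 0.11735 = 8.522 → round up → 9

9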